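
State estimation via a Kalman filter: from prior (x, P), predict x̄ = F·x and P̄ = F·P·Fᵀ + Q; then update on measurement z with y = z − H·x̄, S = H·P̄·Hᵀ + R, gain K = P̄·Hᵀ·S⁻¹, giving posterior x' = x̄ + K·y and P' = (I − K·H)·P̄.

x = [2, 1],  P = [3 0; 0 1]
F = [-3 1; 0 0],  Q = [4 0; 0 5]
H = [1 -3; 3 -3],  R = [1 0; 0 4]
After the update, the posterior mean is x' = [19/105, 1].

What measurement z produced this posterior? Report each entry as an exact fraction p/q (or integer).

x̄ = F·x = [-5, 0]
P̄ = F·P·Fᵀ + Q = [32 0; 0 5]
S = H·P̄·Hᵀ + R = [78 141; 141 337]
K = P̄·Hᵀ·S⁻¹ = [-2752/6405 992/2135; -28/61 9/61]
x' − x̄ = [544/105, 1] = K·y
y = (KᵀK)⁻¹·Kᵀ·(x' − x̄) = [2, 13]
z = y + H·x̄ = [2, 13] + [-5, -15] = [-3, -2]

z = [-3, -2]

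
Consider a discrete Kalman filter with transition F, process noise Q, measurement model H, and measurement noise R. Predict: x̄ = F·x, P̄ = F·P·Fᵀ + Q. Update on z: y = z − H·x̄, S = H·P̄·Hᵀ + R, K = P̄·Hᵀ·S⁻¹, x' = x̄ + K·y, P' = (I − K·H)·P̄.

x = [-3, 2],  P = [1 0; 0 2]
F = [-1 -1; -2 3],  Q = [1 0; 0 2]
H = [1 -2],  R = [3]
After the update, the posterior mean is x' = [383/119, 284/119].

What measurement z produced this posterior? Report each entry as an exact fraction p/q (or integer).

z = [-1]

x̄ = F·x = [1, 12]
P̄ = F·P·Fᵀ + Q = [4 -4; -4 24]
S = H·P̄·Hᵀ + R = [119]
K = P̄·Hᵀ·S⁻¹ = [12/119; -52/119]
x' − x̄ = [264/119, -1144/119] = K·y
y = (KᵀK)⁻¹·Kᵀ·(x' − x̄) = [22]
z = y + H·x̄ = [22] + [-23] = [-1]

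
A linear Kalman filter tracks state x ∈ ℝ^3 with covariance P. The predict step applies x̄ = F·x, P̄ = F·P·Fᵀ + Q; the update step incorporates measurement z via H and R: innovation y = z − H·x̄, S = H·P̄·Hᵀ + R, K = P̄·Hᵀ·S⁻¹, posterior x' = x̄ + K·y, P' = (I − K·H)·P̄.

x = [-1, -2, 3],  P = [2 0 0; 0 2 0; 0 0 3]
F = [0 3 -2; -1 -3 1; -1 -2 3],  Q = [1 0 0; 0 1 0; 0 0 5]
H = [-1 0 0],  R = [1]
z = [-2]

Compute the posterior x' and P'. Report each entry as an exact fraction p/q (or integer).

x' = [25/16, -1/2, 7/8]
P' = [31/32 -3/4 -15/16; -3/4 6 1/2; -15/16 1/2 111/8]

x̄ = F·x = [-12, 10, 14]
P̄ = F·P·Fᵀ + Q = [31 -24 -30; -24 24 23; -30 23 42]
y = z − H·x̄ = [-14]
S = H·P̄·Hᵀ + R = [32]
K = P̄·Hᵀ·S⁻¹ = [-31/32; 3/4; 15/16]
x' = x̄ + K·y = [25/16, -1/2, 7/8]
P' = (I − K·H)·P̄ = [31/32 -3/4 -15/16; -3/4 6 1/2; -15/16 1/2 111/8]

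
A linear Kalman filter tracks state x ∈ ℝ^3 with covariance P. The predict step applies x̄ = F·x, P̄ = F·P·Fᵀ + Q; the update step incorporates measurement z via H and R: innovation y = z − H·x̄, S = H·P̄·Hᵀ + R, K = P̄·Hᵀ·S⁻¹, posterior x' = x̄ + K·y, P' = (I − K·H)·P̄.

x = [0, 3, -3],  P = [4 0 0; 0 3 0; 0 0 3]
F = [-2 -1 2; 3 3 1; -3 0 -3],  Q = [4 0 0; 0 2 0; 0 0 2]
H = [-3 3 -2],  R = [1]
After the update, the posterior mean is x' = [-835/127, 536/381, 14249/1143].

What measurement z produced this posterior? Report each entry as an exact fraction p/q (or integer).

z = [-1]

x̄ = F·x = [-9, 6, 9]
P̄ = F·P·Fᵀ + Q = [35 -27 6; -27 68 -45; 6 -45 65]
S = H·P̄·Hᵀ + R = [2286]
K = P̄·Hᵀ·S⁻¹ = [-11/127; 125/762; -283/2286]
x' − x̄ = [308/127, -1750/381, 3962/1143] = K·y
y = (KᵀK)⁻¹·Kᵀ·(x' − x̄) = [-28]
z = y + H·x̄ = [-28] + [27] = [-1]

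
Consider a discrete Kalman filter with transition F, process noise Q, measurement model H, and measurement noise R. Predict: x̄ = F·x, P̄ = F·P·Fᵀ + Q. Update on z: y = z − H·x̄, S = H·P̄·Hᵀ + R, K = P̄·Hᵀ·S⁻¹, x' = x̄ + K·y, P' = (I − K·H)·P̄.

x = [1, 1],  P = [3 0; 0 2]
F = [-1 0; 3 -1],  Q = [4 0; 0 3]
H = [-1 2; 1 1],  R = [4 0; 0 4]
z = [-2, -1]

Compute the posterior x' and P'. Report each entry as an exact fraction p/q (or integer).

x̄ = F·x = [-1, 2]
P̄ = F·P·Fᵀ + Q = [7 -9; -9 32]
y = z − H·x̄ = [-7, -2]
S = H·P̄·Hᵀ + R = [175 48; 48 25]
K = P̄·Hᵀ·S⁻¹ = [-529/2071 850/2071; 721/2071 521/2071]
x' = x̄ + K·y = [-68/2071, -1947/2071]
P' = (I − K·H)·P̄ = [2972/2071 428/2071; 428/2071 1656/2071]

x' = [-68/2071, -1947/2071]
P' = [2972/2071 428/2071; 428/2071 1656/2071]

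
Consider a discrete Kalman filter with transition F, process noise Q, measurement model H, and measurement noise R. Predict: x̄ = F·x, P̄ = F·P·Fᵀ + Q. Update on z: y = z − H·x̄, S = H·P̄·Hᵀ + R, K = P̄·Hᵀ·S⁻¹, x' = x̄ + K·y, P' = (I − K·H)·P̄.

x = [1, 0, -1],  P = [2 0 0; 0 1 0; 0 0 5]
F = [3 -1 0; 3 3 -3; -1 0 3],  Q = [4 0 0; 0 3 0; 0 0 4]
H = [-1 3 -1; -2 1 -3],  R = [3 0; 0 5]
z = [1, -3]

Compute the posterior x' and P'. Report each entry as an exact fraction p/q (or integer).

x' = [322851/131179, 141585/131179, -36790/131179]
P' = [1642761/131179 264138/131179 -949128/131179; 264138/131179 103440/131179 -109527/131179; -949128/131179 -109527/131179 638493/131179]

x̄ = F·x = [3, 6, -4]
P̄ = F·P·Fᵀ + Q = [23 15 -6; 15 75 -51; -6 -51 51]
y = z − H·x̄ = [-18, -15]
S = H·P̄·Hᵀ + R = [956 799; 799 805]
K = P̄·Hᵀ·S⁻¹ = [32927/131179 -34800/131179; 51903/131179 -19251/131179; -5982/131179 -25350/131179]
x' = x̄ + K·y = [322851/131179, 141585/131179, -36790/131179]
P' = (I − K·H)·P̄ = [1642761/131179 264138/131179 -949128/131179; 264138/131179 103440/131179 -109527/131179; -949128/131179 -109527/131179 638493/131179]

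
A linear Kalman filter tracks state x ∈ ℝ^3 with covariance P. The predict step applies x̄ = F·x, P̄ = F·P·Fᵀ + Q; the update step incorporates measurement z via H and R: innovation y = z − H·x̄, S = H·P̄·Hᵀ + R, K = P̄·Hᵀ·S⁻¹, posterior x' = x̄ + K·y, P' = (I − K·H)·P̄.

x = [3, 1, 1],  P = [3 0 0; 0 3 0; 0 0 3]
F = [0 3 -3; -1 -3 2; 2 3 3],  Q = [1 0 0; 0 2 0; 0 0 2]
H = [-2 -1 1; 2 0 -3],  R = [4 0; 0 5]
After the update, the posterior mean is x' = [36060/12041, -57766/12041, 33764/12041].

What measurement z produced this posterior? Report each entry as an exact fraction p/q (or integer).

x̄ = F·x = [0, -4, 12]
P̄ = F·P·Fᵀ + Q = [55 -45 0; -45 44 -15; 0 -15 68]
S = H·P̄·Hᵀ + R = [186 -379; -379 837]
K = P̄·Hᵀ·S⁻¹ = [-12715/12041 -4175/12041; 8892/12041 3379/12041; -7845/12041 -6487/12041]
x' − x̄ = [36060/12041, -9602/12041, -110728/12041] = K·y
y = (KᵀK)⁻¹·Kᵀ·(x' − x̄) = [-14, 34]
z = y + H·x̄ = [-14, 34] + [16, -36] = [2, -2]

z = [2, -2]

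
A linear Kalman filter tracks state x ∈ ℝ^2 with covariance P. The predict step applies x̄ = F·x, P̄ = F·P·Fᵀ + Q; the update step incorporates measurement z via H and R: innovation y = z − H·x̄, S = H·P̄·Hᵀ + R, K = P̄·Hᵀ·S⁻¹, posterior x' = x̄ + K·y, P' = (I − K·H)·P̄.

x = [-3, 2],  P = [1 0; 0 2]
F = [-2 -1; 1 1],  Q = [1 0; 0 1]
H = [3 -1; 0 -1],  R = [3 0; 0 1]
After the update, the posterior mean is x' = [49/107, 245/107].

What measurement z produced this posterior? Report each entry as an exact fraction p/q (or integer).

z = [-1, -3]

x̄ = F·x = [4, -1]
P̄ = F·P·Fᵀ + Q = [7 -4; -4 4]
S = H·P̄·Hᵀ + R = [94 16; 16 5]
K = P̄·Hᵀ·S⁻¹ = [61/214 -12/107; -8/107 -60/107]
x' − x̄ = [-379/107, 352/107] = K·y
y = (KᵀK)⁻¹·Kᵀ·(x' − x̄) = [-14, -4]
z = y + H·x̄ = [-14, -4] + [13, 1] = [-1, -3]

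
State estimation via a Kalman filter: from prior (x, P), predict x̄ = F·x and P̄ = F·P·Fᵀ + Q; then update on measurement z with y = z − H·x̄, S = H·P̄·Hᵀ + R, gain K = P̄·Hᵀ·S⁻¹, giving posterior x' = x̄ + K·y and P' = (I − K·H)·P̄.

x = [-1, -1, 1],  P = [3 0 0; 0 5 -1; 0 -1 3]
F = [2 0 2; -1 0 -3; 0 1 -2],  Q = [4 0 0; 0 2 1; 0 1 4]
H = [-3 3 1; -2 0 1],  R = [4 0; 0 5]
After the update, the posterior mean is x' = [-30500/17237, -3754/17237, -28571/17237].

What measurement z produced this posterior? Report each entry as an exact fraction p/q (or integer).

z = [3, 2]

x̄ = F·x = [0, -2, -3]
P̄ = F·P·Fᵀ + Q = [28 -24 -14; -24 32 22; -14 22 25]
S = H·P̄·Hᵀ + R = [1217 473; 473 198]
K = P̄·Hᵀ·S⁻¹ = [-50/1567 -4780/17237; 410/1567 -4680/17237; 115/1567 1592/17237]
x' − x̄ = [-30500/17237, 30720/17237, 23140/17237] = K·y
y = (KᵀK)⁻¹·Kᵀ·(x' − x̄) = [12, 5]
z = y + H·x̄ = [12, 5] + [-9, -3] = [3, 2]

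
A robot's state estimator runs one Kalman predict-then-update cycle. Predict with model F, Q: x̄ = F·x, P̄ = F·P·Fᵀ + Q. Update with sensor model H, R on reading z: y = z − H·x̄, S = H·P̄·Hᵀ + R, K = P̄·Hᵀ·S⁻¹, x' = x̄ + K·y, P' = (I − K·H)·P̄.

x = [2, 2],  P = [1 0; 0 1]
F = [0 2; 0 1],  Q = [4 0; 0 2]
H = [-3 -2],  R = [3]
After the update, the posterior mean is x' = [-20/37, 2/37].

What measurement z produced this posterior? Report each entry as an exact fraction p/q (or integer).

z = [2]

x̄ = F·x = [4, 2]
P̄ = F·P·Fᵀ + Q = [8 2; 2 3]
S = H·P̄·Hᵀ + R = [111]
K = P̄·Hᵀ·S⁻¹ = [-28/111; -4/37]
x' − x̄ = [-168/37, -72/37] = K·y
y = (KᵀK)⁻¹·Kᵀ·(x' − x̄) = [18]
z = y + H·x̄ = [18] + [-16] = [2]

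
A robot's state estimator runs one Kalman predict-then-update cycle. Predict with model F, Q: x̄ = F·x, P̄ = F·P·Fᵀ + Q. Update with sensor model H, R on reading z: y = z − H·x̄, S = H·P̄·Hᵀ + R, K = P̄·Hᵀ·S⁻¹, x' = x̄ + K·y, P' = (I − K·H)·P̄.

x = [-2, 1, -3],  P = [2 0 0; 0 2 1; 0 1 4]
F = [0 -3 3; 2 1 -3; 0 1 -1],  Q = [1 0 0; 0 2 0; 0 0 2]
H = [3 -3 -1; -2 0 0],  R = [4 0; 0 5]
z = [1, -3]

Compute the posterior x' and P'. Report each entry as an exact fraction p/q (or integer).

x̄ = F·x = [-12, 6, 4]
P̄ = F·P·Fᵀ + Q = [37 -30 -12; -30 42 10; -12 10 6]
y = z − H·x̄ = [59, -27]
S = H·P̄·Hᵀ + R = [1393 -426; -426 153]
K = P̄·Hᵀ·S⁻¹ = [355/10551 -12344/31653; -1002/3517 -4232/10551; -88/3517 920/10551]
x' = x̄ + K·y = [5429/10551, 72/3517, 596/3517]
P' = (I − K·H)·P̄ = [30860/31653 10580/10551 -2300/10551; 10580/10551 5902/3517 -3118/3517; -2300/10551 -3118/3517 7406/3517]

x' = [5429/10551, 72/3517, 596/3517]
P' = [30860/31653 10580/10551 -2300/10551; 10580/10551 5902/3517 -3118/3517; -2300/10551 -3118/3517 7406/3517]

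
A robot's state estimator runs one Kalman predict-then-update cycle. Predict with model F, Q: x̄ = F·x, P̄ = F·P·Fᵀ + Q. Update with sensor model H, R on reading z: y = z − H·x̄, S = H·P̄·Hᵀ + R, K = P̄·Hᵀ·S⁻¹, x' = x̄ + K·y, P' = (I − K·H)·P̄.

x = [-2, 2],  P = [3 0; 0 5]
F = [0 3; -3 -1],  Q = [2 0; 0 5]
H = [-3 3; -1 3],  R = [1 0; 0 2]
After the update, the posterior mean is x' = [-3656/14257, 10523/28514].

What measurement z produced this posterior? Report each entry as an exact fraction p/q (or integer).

z = [2, 1]

x̄ = F·x = [6, 4]
P̄ = F·P·Fᵀ + Q = [47 -15; -15 37]
S = H·P̄·Hᵀ + R = [1027 654; 654 472]
K = P̄·Hᵀ·S⁻¹ = [-6906/14257 6790/14257; -2193/14257 13689/28514]
x' − x̄ = [-89198/14257, -103533/28514] = K·y
y = (KᵀK)⁻¹·Kᵀ·(x' − x̄) = [8, -5]
z = y + H·x̄ = [8, -5] + [-6, 6] = [2, 1]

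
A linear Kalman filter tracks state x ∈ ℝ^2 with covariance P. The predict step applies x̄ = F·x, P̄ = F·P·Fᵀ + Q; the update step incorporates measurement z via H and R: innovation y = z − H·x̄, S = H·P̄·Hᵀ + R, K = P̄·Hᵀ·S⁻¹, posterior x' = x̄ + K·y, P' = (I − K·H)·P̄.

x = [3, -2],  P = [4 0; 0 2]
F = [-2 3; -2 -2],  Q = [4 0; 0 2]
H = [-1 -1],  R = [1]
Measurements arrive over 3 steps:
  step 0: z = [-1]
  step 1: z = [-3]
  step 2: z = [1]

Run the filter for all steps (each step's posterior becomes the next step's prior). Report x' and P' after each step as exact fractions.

step 0: x̄ = F·x = [-12, -2]
step 0: P̄ = F·P·Fᵀ + Q = [38 4; 4 26]
step 0: y = z − H·x̄ = [-15]
step 0: S = H·P̄·Hᵀ + R = [73]
step 0: K = P̄·Hᵀ·S⁻¹ = [-42/73; -30/73]
step 0: x' = x̄ + K·y = [-246/73, 304/73]
step 0: P' = (I − K·H)·P̄ = [1010/73 -968/73; -968/73 998/73]
step 1: x̄ = F·x = [1404/73, -116/73]
step 1: P̄ = F·P·Fᵀ + Q = [24930/73 -12/73; -12/73 434/73]
step 1: y = z − H·x̄ = [1069/73]
step 1: S = H·P̄·Hᵀ + R = [25413/73]
step 1: K = P̄·Hᵀ·S⁻¹ = [-8306/8471; -422/25413]
step 1: x' = x̄ + K·y = [41290/8471, -46562/25413]
step 1: P' = (I − K·H)·P̄ = [57714/8471 -49408/8471; -49408/8471 148646/25413]
step 2: x̄ = F·x = [-129142/8471, -154616/25413]
step 2: P̄ = F·P·Fᵀ + Q = [1303574/8471 32380/8471; 32380/8471 152186/25413]
step 2: y = z − H·x̄ = [-516629/25413]
step 2: S = H·P̄·Hᵀ + R = [4282601/25413]
step 2: K = P̄·Hᵀ·S⁻¹ = [-4007862/4282601; -249326/4282601]
step 2: x' = x̄ + K·y = [16188044/4282601, -20987274/4282601]
step 2: P' = (I − K·H)·P̄ = [26958806/4282601 -22950944/4282601; -22950944/4282601 23200270/4282601]

step 0: x' = [-246/73, 304/73], P' = [1010/73 -968/73; -968/73 998/73]
step 1: x' = [41290/8471, -46562/25413], P' = [57714/8471 -49408/8471; -49408/8471 148646/25413]
step 2: x' = [16188044/4282601, -20987274/4282601], P' = [26958806/4282601 -22950944/4282601; -22950944/4282601 23200270/4282601]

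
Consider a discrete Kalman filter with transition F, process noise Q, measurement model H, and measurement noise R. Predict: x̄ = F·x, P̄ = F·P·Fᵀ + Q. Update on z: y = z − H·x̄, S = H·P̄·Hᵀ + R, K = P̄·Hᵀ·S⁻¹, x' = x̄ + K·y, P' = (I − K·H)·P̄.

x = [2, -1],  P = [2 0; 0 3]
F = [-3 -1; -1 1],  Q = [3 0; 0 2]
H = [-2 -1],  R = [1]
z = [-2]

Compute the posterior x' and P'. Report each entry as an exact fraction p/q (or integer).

x̄ = F·x = [-5, -3]
P̄ = F·P·Fᵀ + Q = [24 3; 3 7]
y = z − H·x̄ = [-15]
S = H·P̄·Hᵀ + R = [116]
K = P̄·Hᵀ·S⁻¹ = [-51/116; -13/116]
x' = x̄ + K·y = [185/116, -153/116]
P' = (I − K·H)·P̄ = [183/116 -315/116; -315/116 643/116]

x' = [185/116, -153/116]
P' = [183/116 -315/116; -315/116 643/116]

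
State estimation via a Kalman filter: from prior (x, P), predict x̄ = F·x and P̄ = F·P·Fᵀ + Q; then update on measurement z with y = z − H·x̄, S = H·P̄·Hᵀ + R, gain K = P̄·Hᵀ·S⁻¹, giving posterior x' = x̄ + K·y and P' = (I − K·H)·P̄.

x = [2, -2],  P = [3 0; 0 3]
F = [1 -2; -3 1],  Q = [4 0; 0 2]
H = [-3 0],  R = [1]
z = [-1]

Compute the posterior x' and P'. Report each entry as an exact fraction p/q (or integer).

x' = [63/172, -611/172]
P' = [19/172 -15/172; -15/172 3479/172]

x̄ = F·x = [6, -8]
P̄ = F·P·Fᵀ + Q = [19 -15; -15 32]
y = z − H·x̄ = [17]
S = H·P̄·Hᵀ + R = [172]
K = P̄·Hᵀ·S⁻¹ = [-57/172; 45/172]
x' = x̄ + K·y = [63/172, -611/172]
P' = (I − K·H)·P̄ = [19/172 -15/172; -15/172 3479/172]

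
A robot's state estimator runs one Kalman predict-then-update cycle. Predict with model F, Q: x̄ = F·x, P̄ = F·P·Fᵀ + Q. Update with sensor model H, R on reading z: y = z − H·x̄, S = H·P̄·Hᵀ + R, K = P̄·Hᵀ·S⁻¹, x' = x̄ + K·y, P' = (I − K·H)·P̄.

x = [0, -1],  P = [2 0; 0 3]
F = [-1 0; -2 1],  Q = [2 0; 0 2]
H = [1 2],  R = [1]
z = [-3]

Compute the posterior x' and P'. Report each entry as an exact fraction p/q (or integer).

x̄ = F·x = [0, -1]
P̄ = F·P·Fᵀ + Q = [4 4; 4 13]
y = z − H·x̄ = [-1]
S = H·P̄·Hᵀ + R = [73]
K = P̄·Hᵀ·S⁻¹ = [12/73; 30/73]
x' = x̄ + K·y = [-12/73, -103/73]
P' = (I − K·H)·P̄ = [148/73 -68/73; -68/73 49/73]

x' = [-12/73, -103/73]
P' = [148/73 -68/73; -68/73 49/73]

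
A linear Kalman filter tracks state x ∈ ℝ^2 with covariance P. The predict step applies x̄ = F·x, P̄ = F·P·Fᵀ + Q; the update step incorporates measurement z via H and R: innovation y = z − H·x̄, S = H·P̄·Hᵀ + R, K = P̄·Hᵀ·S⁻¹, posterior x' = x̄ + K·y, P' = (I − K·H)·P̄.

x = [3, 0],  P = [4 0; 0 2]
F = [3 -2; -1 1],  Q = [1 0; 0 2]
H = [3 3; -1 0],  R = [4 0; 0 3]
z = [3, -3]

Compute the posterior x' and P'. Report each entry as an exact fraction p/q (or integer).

x̄ = F·x = [9, -3]
P̄ = F·P·Fᵀ + Q = [45 -16; -16 8]
y = z − H·x̄ = [-15, 6]
S = H·P̄·Hᵀ + R = [193 -87; -87 48]
K = P̄·Hᵀ·S⁻¹ = [87/565 -372/565; 16/113 200/339]
x' = x̄ + K·y = [1548/565, -179/113]
P' = (I − K·H)·P̄ = [1116/565 -200/113; -200/113 664/339]

x' = [1548/565, -179/113]
P' = [1116/565 -200/113; -200/113 664/339]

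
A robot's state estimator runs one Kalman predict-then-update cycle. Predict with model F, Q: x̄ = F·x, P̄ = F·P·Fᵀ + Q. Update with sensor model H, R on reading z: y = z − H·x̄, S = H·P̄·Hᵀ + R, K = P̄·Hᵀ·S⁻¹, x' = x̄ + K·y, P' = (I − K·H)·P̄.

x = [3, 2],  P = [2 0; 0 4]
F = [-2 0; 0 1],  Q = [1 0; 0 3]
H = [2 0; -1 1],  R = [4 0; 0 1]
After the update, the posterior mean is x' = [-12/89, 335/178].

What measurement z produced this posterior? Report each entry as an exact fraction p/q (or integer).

x̄ = F·x = [-6, 2]
P̄ = F·P·Fᵀ + Q = [9 0; 0 7]
S = H·P̄·Hᵀ + R = [40 -18; -18 17]
K = P̄·Hᵀ·S⁻¹ = [36/89 -9/89; 63/178 70/89]
x' − x̄ = [522/89, -21/178] = K·y
y = (KᵀK)⁻¹·Kᵀ·(x' − x̄) = [13, -6]
z = y + H·x̄ = [13, -6] + [-12, 8] = [1, 2]

z = [1, 2]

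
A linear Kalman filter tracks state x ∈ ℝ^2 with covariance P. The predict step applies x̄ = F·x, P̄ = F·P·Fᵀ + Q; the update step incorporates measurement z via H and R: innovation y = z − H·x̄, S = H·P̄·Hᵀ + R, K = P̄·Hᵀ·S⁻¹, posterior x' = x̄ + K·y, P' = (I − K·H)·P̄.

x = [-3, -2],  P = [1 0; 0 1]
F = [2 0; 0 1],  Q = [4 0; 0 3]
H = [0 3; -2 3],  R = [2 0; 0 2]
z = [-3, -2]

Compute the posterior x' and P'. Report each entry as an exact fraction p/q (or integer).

x̄ = F·x = [-6, -2]
P̄ = F·P·Fᵀ + Q = [8 0; 0 4]
y = z − H·x̄ = [3, -8]
S = H·P̄·Hᵀ + R = [38 36; 36 70]
K = P̄·Hᵀ·S⁻¹ = [144/341 -152/341; 102/341 6/341]
x' = x̄ + K·y = [-398/341, -424/341]
P' = (I − K·H)·P̄ = [296/341 96/341; 96/341 68/341]

x' = [-398/341, -424/341]
P' = [296/341 96/341; 96/341 68/341]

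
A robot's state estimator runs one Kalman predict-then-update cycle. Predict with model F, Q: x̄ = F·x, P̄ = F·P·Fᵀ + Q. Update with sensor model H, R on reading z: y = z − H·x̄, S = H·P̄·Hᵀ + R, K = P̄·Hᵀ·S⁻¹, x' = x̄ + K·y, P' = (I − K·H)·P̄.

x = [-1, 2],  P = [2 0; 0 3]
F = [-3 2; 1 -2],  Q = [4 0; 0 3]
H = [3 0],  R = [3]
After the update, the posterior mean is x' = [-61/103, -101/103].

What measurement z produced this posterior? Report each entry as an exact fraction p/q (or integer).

x̄ = F·x = [7, -5]
P̄ = F·P·Fᵀ + Q = [34 -18; -18 17]
S = H·P̄·Hᵀ + R = [309]
K = P̄·Hᵀ·S⁻¹ = [34/103; -18/103]
x' − x̄ = [-782/103, 414/103] = K·y
y = (KᵀK)⁻¹·Kᵀ·(x' − x̄) = [-23]
z = y + H·x̄ = [-23] + [21] = [-2]

z = [-2]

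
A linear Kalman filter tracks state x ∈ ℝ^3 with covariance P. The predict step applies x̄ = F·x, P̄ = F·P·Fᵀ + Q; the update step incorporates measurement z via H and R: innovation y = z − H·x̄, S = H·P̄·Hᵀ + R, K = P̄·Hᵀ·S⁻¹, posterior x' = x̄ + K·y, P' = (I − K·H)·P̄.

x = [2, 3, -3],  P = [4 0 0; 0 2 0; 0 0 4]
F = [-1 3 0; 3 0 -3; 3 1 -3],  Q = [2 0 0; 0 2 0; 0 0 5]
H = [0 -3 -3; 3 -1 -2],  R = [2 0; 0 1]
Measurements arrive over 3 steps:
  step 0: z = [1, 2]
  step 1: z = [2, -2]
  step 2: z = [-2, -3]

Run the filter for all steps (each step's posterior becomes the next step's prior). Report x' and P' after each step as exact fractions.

step 0: x' = [347255/511289, -220769/511289, 87478/511289], P' = [202620/511289 -314424/511289 373404/511289; -314424/511289 1020194/511289 -971822/511289; 373404/511289 -971822/511289 1036608/511289]
step 1: x' = [-371065086/286530107, 8320753067/18051396741, -2236782199/2005710749], P' = [95826712/286530107 -128175238/286530107 162170394/286530107; -128175238/286530107 27881519726/18051396741 -2923729334/2005710749; 162170394/286530107 -2923729334/2005710749 3193555740/2005710749]
step 2: x' = [-183350312632139/502519529015413, -195644343978919/502519529015413, 529956957516663/502519529015413], P' = [167426547249184/502519529015413 -223887085680186/502519529015413 283274051420394/502519529015413; -223887085680186/502519529015413 774863737309238/502519529015413 -730883759307154/502519529015413; 283274051420394/502519529015413 -730883759307154/502519529015413 798068998094556/502519529015413]

step 0: x̄ = F·x = [7, 15, 18]
step 0: P̄ = F·P·Fᵀ + Q = [24 -12 -6; -12 74 72; -6 72 79]
step 0: y = z − H·x̄ = [100, 32]
step 0: S = H·P̄·Hᵀ + R = [2675 1506; 1506 1039]
step 0: K = P̄·Hᵀ·S⁻¹ = [-88470/511289 175476/511289; -72558/511289 -19822/511289; -97179/511289 18818/511289]
step 0: x' = x̄ + K·y = [347255/511289, -220769/511289, 87478/511289]
step 0: P' = (I − K·H)·P̄ = [202620/511289 -314424/511289 373404/511289; -314424/511289 1020194/511289 -971822/511289; 373404/511289 -971822/511289 1036608/511289]
step 1: x̄ = F·x = [-1009562/511289, 779331/511289, 558562/511289]
step 1: P̄ = F·P·Fᵀ + Q = [12293488/511289 6428934/511289 9803940/511289; 6428934/511289 5454358/511289 6403974/511289; 9803940/511289 6403974/511289 11952807/511289]
step 1: y = z − H·x̄ = [5036257/511289, 3902563/511289]
step 1: S = H·P̄·Hᵀ + R = [272958595/511289 -380184/511289; -380184/511289 33813279/511289]
step 1: K = P̄·Hᵀ·S⁻¹ = [-50992734/286530107 91314586/286530107; -783977860/6017132247 74355472/2578770963; -404739609/2005710749 -8257696/286530107]
step 1: x' = x̄ + K·y = [-371065086/286530107, 8320753067/18051396741, -2236782199/2005710749]
step 1: P' = (I − K·H)·P̄ = [95826712/286530107 -128175238/286530107 162170394/286530107; -128175238/286530107 27881519726/18051396741 -2923729334/2005710749; 162170394/286530107 -2923729334/2005710749 3193555740/2005710749]
step 2: x̄ = F·x = [16113119873/6017132247, -1082020209/2005710749, -1417428814/18051396741]
step 2: P̄ = F·P·Fᵀ + Q = [37947088204/2005710749 19631741334/2005710749 89468423726/6017132247; 19631741334/2005710749 18357036370/2005710749 20425122876/2005710749; 89468423726/6017132247 20425122876/2005710749 356680181351/18051396741]
step 2: y = z − H·x̄ = [-23189875189/6017132247, -211745308589/18051396741]
step 2: S = H·P̄·Hᵀ + R = [893557141947/2005710749 94779178132/6017132247; 94779178132/6017132247 1138026731363/18051396741]
step 2: K = P̄·Hᵀ·S⁻¹ = [-89080448610312/502519529015413 159618624586950/502519529015413; -65969967003126/502519529015413 15242524264512/502519529015413; -100777858181103/502519529015413 -15432082620776/502519529015413]
step 2: x' = x̄ + K·y = [-183350312632139/502519529015413, -195644343978919/502519529015413, 529956957516663/502519529015413]
step 2: P' = (I − K·H)·P̄ = [167426547249184/502519529015413 -223887085680186/502519529015413 283274051420394/502519529015413; -223887085680186/502519529015413 774863737309238/502519529015413 -730883759307154/502519529015413; 283274051420394/502519529015413 -730883759307154/502519529015413 798068998094556/502519529015413]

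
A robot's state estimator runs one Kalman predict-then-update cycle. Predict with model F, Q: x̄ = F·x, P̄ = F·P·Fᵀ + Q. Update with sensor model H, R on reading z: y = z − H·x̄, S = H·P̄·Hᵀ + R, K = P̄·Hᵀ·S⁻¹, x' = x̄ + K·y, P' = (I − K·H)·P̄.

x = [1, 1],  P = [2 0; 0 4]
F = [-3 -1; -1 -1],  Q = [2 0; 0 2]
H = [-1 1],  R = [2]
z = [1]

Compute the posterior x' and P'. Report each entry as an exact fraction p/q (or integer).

x' = [-3, -13/7]
P' = [10 8; 8 54/7]

x̄ = F·x = [-4, -2]
P̄ = F·P·Fᵀ + Q = [24 10; 10 8]
y = z − H·x̄ = [-1]
S = H·P̄·Hᵀ + R = [14]
K = P̄·Hᵀ·S⁻¹ = [-1; -1/7]
x' = x̄ + K·y = [-3, -13/7]
P' = (I − K·H)·P̄ = [10 8; 8 54/7]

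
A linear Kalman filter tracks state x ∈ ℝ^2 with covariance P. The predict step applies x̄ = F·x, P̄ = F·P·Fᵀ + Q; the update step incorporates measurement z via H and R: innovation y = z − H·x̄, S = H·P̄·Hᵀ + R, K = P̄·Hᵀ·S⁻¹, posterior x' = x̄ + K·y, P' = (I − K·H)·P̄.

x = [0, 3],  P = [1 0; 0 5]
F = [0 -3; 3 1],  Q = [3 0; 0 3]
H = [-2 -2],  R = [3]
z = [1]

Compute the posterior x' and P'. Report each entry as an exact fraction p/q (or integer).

x̄ = F·x = [-9, 3]
P̄ = F·P·Fᵀ + Q = [48 -15; -15 17]
y = z − H·x̄ = [-11]
S = H·P̄·Hᵀ + R = [143]
K = P̄·Hᵀ·S⁻¹ = [-6/13; -4/143]
x' = x̄ + K·y = [-51/13, 43/13]
P' = (I − K·H)·P̄ = [228/13 -219/13; -219/13 2415/143]

x' = [-51/13, 43/13]
P' = [228/13 -219/13; -219/13 2415/143]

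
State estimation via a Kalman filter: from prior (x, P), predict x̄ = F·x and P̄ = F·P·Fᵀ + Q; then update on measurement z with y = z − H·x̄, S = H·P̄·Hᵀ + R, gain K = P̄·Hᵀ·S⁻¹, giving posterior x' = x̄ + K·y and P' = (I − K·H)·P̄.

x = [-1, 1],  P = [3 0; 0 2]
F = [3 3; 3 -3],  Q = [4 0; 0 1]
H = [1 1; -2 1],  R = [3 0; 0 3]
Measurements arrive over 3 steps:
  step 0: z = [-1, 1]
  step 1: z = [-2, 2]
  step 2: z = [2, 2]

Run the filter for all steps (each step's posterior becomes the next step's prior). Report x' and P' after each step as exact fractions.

step 0: x' = [-4679/6841, -3634/6841], P' = [4493/6841 2200/6841; 2200/6841 11003/6841]
step 1: x' = [-13325425/9537373, -7050740/9537373], P' = [6055364/9537373 2542270/9537373; 2542270/9537373 13910315/9537373]
step 2: x' = [-4084882187/12098715841, 15380357956/12098715841], P' = [7673319083/12098715841 3229173670/12098715841; 3229173670/12098715841 17636689607/12098715841]

step 0: x̄ = F·x = [0, -6]
step 0: P̄ = F·P·Fᵀ + Q = [49 9; 9 46]
step 0: y = z − H·x̄ = [5, 7]
step 0: S = H·P̄·Hᵀ + R = [116 -61; -61 209]
step 0: K = P̄·Hᵀ·S⁻¹ = [2231/6841 -2262/6841; 4401/6841 2201/6841]
step 0: x' = x̄ + K·y = [-4679/6841, -3634/6841]
step 0: P' = (I − K·H)·P̄ = [4493/6841 2200/6841; 2200/6841 11003/6841]
step 1: x̄ = F·x = [-24939/6841, -3135/6841]
step 1: P̄ = F·P·Fᵀ + Q = [206428/6841 -58590/6841; -58590/6841 106705/6841]
step 1: y = z − H·x̄ = [14392/6841, -33061/6841]
step 1: S = H·P̄·Hᵀ + R = [216476/6841 -247561/6841; -247561/6841 1187300/6841]
step 1: K = P̄·Hᵀ·S⁻¹ = [2865878/9537373 -3189486/9537373; 5484195/9537373 2941925/9537373]
step 1: x' = x̄ + K·y = [-13325425/9537373, -7050740/9537373]
step 1: P' = (I − K·H)·P̄ = [6055364/9537373 2542270/9537373; 2542270/9537373 13910315/9537373]
step 2: x̄ = F·x = [-61128495/9537373, -18824055/9537373]
step 2: P̄ = F·P·Fᵀ + Q = [263601463/9537373 -70694559/9537373; -70694559/9537373 143467624/9537373]
step 2: y = z − H·x̄ = [99027296/9537373, -84358189/9537373]
step 2: S = H·P̄·Hᵀ + R = [294292088/9537373 -313040743/9537373; -313040743/9537373 1509263831/9537373]
step 2: K = P̄·Hᵀ·S⁻¹ = [3634164251/12098715841 -4039154832/12098715841; 6955287759/12098715841 3726114089/12098715841]
step 2: x' = x̄ + K·y = [-4084882187/12098715841, 15380357956/12098715841]
step 2: P' = (I − K·H)·P̄ = [7673319083/12098715841 3229173670/12098715841; 3229173670/12098715841 17636689607/12098715841]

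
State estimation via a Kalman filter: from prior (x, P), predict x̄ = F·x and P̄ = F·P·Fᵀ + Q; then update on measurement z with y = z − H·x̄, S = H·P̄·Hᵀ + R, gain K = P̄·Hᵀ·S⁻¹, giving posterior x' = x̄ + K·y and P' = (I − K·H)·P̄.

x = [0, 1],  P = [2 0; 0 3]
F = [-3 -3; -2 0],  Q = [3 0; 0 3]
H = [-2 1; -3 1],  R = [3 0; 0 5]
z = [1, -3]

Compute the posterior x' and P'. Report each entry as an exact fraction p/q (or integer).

x̄ = F·x = [-3, 0]
P̄ = F·P·Fᵀ + Q = [48 12; 12 11]
y = z − H·x̄ = [-5, -12]
S = H·P̄·Hᵀ + R = [158 239; 239 376]
K = P̄·Hᵀ·S⁻¹ = [-36/2287 -780/2287; 1087/2287 -843/2287]
x' = x̄ + K·y = [2679/2287, 4681/2287]
P' = (I − K·H)·P̄ = [3792/2287 7476/2287; 7476/2287 18213/2287]

x' = [2679/2287, 4681/2287]
P' = [3792/2287 7476/2287; 7476/2287 18213/2287]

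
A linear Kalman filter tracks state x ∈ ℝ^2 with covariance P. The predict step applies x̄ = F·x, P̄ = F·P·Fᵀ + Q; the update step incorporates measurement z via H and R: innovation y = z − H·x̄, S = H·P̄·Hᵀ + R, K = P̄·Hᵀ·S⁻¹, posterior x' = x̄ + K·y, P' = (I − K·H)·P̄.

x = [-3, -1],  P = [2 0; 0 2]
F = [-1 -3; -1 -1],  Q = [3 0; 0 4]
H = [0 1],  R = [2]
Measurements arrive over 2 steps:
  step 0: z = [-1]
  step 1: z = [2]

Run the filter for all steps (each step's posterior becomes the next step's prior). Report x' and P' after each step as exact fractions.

step 0: x' = [2, 0], P' = [83/5 8/5; 8/5 8/5]
step 1: x' = [282/137, 234/137], P' = [2109/137 278/137; 278/137 254/137]

step 0: x̄ = F·x = [6, 4]
step 0: P̄ = F·P·Fᵀ + Q = [23 8; 8 8]
step 0: y = z − H·x̄ = [-5]
step 0: S = H·P̄·Hᵀ + R = [10]
step 0: K = P̄·Hᵀ·S⁻¹ = [4/5; 4/5]
step 0: x' = x̄ + K·y = [2, 0]
step 0: P' = (I − K·H)·P̄ = [83/5 8/5; 8/5 8/5]
step 1: x̄ = F·x = [-2, -2]
step 1: P̄ = F·P·Fᵀ + Q = [218/5 139/5; 139/5 127/5]
step 1: y = z − H·x̄ = [4]
step 1: S = H·P̄·Hᵀ + R = [137/5]
step 1: K = P̄·Hᵀ·S⁻¹ = [139/137; 127/137]
step 1: x' = x̄ + K·y = [282/137, 234/137]
step 1: P' = (I − K·H)·P̄ = [2109/137 278/137; 278/137 254/137]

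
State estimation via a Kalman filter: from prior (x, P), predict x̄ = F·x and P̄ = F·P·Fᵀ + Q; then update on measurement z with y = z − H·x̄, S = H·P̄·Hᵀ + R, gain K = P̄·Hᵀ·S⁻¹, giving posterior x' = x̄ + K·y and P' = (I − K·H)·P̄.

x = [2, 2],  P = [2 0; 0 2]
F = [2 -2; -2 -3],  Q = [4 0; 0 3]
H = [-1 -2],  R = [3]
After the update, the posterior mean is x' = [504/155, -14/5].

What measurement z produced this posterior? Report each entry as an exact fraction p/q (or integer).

z = [2]

x̄ = F·x = [0, -10]
P̄ = F·P·Fᵀ + Q = [20 4; 4 29]
S = H·P̄·Hᵀ + R = [155]
K = P̄·Hᵀ·S⁻¹ = [-28/155; -2/5]
x' − x̄ = [504/155, 36/5] = K·y
y = (KᵀK)⁻¹·Kᵀ·(x' − x̄) = [-18]
z = y + H·x̄ = [-18] + [20] = [2]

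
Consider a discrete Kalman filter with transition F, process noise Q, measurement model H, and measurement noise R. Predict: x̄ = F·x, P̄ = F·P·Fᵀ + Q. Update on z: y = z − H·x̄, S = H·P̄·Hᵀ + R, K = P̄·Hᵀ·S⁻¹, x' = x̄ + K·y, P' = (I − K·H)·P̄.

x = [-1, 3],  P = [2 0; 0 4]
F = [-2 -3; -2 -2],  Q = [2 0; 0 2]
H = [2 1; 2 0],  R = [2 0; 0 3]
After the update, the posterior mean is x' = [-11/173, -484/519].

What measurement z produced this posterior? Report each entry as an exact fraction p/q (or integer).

z = [-2, 2]

x̄ = F·x = [-7, -4]
P̄ = F·P·Fᵀ + Q = [46 32; 32 26]
S = H·P̄·Hᵀ + R = [340 248; 248 187]
K = P̄·Hᵀ·S⁻¹ = [31/173 44/173; 479/1038 -140/519]
x' − x̄ = [1200/173, 1592/519] = K·y
y = (KᵀK)⁻¹·Kᵀ·(x' − x̄) = [16, 16]
z = y + H·x̄ = [16, 16] + [-18, -14] = [-2, 2]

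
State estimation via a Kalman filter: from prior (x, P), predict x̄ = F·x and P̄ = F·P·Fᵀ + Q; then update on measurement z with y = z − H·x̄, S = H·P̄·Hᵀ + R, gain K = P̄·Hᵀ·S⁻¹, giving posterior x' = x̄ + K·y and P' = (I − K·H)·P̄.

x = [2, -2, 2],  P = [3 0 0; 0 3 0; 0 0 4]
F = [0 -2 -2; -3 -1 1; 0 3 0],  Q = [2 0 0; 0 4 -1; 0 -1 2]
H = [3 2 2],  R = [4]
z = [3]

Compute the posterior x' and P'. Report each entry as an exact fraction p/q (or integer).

x' = [475/111, 253/111, -818/111]
P' = [2080/111 -1472/111 -1598/111; -1472/111 2968/111 -710/111; -1598/111 -710/111 3091/111]

x̄ = F·x = [0, -2, -6]
P̄ = F·P·Fᵀ + Q = [30 -2 -18; -2 38 -10; -18 -10 29]
y = z − H·x̄ = [19]
S = H·P̄·Hᵀ + R = [222]
K = P̄·Hᵀ·S⁻¹ = [25/111; 25/111; -8/111]
x' = x̄ + K·y = [475/111, 253/111, -818/111]
P' = (I − K·H)·P̄ = [2080/111 -1472/111 -1598/111; -1472/111 2968/111 -710/111; -1598/111 -710/111 3091/111]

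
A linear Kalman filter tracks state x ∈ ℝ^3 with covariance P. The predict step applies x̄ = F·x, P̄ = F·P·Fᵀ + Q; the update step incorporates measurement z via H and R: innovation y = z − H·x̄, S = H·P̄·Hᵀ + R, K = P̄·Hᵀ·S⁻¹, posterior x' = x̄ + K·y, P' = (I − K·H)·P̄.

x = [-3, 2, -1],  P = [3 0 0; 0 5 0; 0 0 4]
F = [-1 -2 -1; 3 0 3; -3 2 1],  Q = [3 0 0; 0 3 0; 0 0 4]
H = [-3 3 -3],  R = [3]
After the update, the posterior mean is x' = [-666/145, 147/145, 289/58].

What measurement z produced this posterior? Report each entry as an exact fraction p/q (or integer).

z = [2]

x̄ = F·x = [0, -12, 12]
P̄ = F·P·Fᵀ + Q = [30 -21 -15; -21 66 -15; -15 -15 55]
S = H·P̄·Hᵀ + R = [1740]
K = P̄·Hᵀ·S⁻¹ = [-9/145; 51/290; -11/116]
x' − x̄ = [-666/145, 1887/145, -407/58] = K·y
y = (KᵀK)⁻¹·Kᵀ·(x' − x̄) = [74]
z = y + H·x̄ = [74] + [-72] = [2]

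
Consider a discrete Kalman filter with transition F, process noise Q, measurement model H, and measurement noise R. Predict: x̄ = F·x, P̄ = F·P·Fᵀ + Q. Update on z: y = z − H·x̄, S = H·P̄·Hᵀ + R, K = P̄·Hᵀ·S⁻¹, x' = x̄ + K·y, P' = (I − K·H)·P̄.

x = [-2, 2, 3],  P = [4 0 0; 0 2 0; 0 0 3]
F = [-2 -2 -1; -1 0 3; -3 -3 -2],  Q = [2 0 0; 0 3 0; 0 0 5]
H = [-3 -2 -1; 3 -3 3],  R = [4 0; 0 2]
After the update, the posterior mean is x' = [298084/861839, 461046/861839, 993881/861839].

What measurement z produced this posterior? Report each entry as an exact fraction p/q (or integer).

z = [-3, 3]

x̄ = F·x = [-3, 11, -6]
P̄ = F·P·Fᵀ + Q = [29 -1 42; -1 34 -6; 42 -6 71]
S = H·P̄·Hᵀ + R = [688 -759; -759 2090]
K = P̄·Hᵀ·S⁻¹ = [-9226/78349 52215/861839; -19697/78349 -129405/861839; -10517/78349 105201/861839]
x' − x̄ = [2883601/861839, -9019183/861839, 6164915/861839] = K·y
y = (KᵀK)⁻¹·Kᵀ·(x' − x̄) = [4, 63]
z = y + H·x̄ = [4, 63] + [-7, -60] = [-3, 3]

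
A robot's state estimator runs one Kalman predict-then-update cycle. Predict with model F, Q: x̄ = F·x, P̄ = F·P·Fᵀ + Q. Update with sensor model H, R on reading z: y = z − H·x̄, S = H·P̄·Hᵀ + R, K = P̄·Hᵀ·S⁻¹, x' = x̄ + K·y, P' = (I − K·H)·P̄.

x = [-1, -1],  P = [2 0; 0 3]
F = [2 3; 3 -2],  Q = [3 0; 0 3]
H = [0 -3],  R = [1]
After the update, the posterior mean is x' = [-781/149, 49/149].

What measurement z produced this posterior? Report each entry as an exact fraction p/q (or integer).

z = [-1]

x̄ = F·x = [-5, -1]
P̄ = F·P·Fᵀ + Q = [38 -6; -6 33]
S = H·P̄·Hᵀ + R = [298]
K = P̄·Hᵀ·S⁻¹ = [9/149; -99/298]
x' − x̄ = [-36/149, 198/149] = K·y
y = (KᵀK)⁻¹·Kᵀ·(x' − x̄) = [-4]
z = y + H·x̄ = [-4] + [3] = [-1]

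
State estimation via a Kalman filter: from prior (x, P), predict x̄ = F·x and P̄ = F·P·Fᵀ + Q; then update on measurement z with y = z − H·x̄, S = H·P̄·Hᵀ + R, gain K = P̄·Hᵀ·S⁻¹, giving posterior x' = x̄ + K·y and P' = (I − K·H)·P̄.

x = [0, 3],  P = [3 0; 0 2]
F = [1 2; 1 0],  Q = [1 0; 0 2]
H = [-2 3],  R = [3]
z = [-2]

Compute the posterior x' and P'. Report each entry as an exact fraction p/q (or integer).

x' = [7/2, 3/2]
P' = [33/4 21/4; 21/4 73/20]

x̄ = F·x = [6, 0]
P̄ = F·P·Fᵀ + Q = [12 3; 3 5]
y = z − H·x̄ = [10]
S = H·P̄·Hᵀ + R = [60]
K = P̄·Hᵀ·S⁻¹ = [-1/4; 3/20]
x' = x̄ + K·y = [7/2, 3/2]
P' = (I − K·H)·P̄ = [33/4 21/4; 21/4 73/20]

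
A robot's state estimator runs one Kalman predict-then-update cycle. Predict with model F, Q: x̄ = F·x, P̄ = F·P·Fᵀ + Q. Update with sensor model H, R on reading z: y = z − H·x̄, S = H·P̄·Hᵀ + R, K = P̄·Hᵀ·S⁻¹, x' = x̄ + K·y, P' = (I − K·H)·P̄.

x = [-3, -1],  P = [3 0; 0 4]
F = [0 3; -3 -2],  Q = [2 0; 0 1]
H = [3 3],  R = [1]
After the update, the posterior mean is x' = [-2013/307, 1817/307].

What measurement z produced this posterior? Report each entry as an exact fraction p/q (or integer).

x̄ = F·x = [-3, 11]
P̄ = F·P·Fᵀ + Q = [38 -24; -24 44]
S = H·P̄·Hᵀ + R = [307]
K = P̄·Hᵀ·S⁻¹ = [42/307; 60/307]
x' − x̄ = [-1092/307, -1560/307] = K·y
y = (KᵀK)⁻¹·Kᵀ·(x' − x̄) = [-26]
z = y + H·x̄ = [-26] + [24] = [-2]

z = [-2]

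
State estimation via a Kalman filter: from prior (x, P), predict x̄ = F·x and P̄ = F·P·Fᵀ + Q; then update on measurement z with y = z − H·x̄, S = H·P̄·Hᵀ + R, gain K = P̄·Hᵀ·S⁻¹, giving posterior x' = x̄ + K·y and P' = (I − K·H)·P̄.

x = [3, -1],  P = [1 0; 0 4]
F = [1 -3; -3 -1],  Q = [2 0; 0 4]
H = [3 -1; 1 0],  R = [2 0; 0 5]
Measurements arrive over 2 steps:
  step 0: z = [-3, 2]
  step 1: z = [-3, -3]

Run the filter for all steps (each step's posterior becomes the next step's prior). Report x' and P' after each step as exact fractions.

step 0: x̄ = F·x = [6, -8]
step 0: P̄ = F·P·Fᵀ + Q = [39 9; 9 17]
step 0: y = z − H·x̄ = [-29, -4]
step 0: S = H·P̄·Hᵀ + R = [316 108; 108 44]
step 0: K = P̄·Hᵀ·S⁻¹ = [27/112 33/112; -19/80 63/80]
step 0: x' = x̄ + K·y = [-243/112, -341/80]
step 0: P' = (I − K·H)·P̄ = [165/112 63/16; 63/16 983/80]
step 1: x̄ = F·x = [2973/280, 377/35]
step 1: P̄ = F·P·Fᵀ + Q = [12661/140 2238/35; 2238/35 1861/35]
step 1: y = z − H·x̄ = [-6743/280, -3813/280]
step 1: S = H·P̄·Hᵀ + R = [67961/140 29031/140; 29031/140 13361/140]
step 1: K = P̄·Hᵀ·S⁻¹ = [145155/465914 126109/465914; -3727/465914 320265/465914]
step 1: x' = x̄ + K·y = [-531939/931828, 1493981/931828]
step 1: P' = (I − K·H)·P̄ = [630545/465914 1601325/465914; 1601325/465914 4811429/465914]

step 0: x' = [-243/112, -341/80], P' = [165/112 63/16; 63/16 983/80]
step 1: x' = [-531939/931828, 1493981/931828], P' = [630545/465914 1601325/465914; 1601325/465914 4811429/465914]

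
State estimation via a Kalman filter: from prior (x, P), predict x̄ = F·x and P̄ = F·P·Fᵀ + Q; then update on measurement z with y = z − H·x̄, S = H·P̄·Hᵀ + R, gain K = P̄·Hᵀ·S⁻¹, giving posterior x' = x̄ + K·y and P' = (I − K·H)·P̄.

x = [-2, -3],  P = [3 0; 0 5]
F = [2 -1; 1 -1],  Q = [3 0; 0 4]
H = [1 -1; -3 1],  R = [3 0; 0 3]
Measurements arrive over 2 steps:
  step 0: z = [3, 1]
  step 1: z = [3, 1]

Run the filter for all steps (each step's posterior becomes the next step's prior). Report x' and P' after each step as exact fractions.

step 0: x' = [-793/893, -1789/893], P' = [894/893 1527/893; 1527/893 3678/893]
step 1: x' = [-40361/71929, -105362/71929], P' = [53325/71929 86355/71929; 86355/71929 224520/71929]

step 0: x̄ = F·x = [-1, 1]
step 0: P̄ = F·P·Fᵀ + Q = [20 11; 11 12]
step 0: y = z − H·x̄ = [5, -3]
step 0: S = H·P̄·Hᵀ + R = [13 -28; -28 129]
step 0: K = P̄·Hᵀ·S⁻¹ = [-211/893 -385/893; -717/893 -301/893]
step 0: x' = x̄ + K·y = [-793/893, -1789/893]
step 0: P' = (I − K·H)·P̄ = [894/893 1527/893; 1527/893 3678/893]
step 1: x̄ = F·x = [203/893, 996/893]
step 1: P̄ = F·P·Fᵀ + Q = [3825/893 885/893; 885/893 5090/893]
step 1: y = z − H·x̄ = [3472/893, 506/893]
step 1: S = H·P̄·Hᵀ + R = [9824/893 -13025/893; -13025/893 36884/893]
step 1: K = P̄·Hᵀ·S⁻¹ = [-11010/71929 -24540/71929; -46055/71929 -11515/71929]
step 1: x' = x̄ + K·y = [-40361/71929, -105362/71929]
step 1: P' = (I − K·H)·P̄ = [53325/71929 86355/71929; 86355/71929 224520/71929]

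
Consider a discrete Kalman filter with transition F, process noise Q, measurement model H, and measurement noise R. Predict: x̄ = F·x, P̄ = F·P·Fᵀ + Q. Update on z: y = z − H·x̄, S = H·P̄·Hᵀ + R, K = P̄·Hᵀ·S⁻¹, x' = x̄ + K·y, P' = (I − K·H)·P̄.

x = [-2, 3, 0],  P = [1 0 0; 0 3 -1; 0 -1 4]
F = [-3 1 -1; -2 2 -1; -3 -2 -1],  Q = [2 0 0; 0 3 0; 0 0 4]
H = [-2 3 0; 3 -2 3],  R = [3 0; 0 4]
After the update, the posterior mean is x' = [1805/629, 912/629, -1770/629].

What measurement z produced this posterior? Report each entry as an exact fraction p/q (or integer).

x̄ = F·x = [9, 10, 0]
P̄ = F·P·Fᵀ + Q = [20 19 6; 19 27 -2; 6 -2 25]
S = H·P̄·Hᵀ + R = [98 -89; -89 421]
K = P̄·Hᵀ·S⁻¹ = [10717/33337 5433/33337; 17836/33337 3533/33337; 1055/33337 7904/33337]
x' − x̄ = [-3856/629, -5378/629, -1770/629] = K·y
y = (KᵀK)⁻¹·Kᵀ·(x' − x̄) = [-14, -10]
z = y + H·x̄ = [-14, -10] + [12, 7] = [-2, -3]

z = [-2, -3]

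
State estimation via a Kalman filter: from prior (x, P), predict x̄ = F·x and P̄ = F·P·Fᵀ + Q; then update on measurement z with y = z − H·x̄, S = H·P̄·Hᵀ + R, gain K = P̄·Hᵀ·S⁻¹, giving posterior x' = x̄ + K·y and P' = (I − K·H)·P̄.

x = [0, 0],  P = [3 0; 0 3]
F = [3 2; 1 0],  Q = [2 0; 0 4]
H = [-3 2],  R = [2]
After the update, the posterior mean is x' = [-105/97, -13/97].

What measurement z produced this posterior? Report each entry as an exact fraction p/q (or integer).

x̄ = F·x = [0, 0]
P̄ = F·P·Fᵀ + Q = [41 9; 9 7]
S = H·P̄·Hᵀ + R = [291]
K = P̄·Hᵀ·S⁻¹ = [-35/97; -13/291]
x' − x̄ = [-105/97, -13/97] = K·y
y = (KᵀK)⁻¹·Kᵀ·(x' − x̄) = [3]
z = y + H·x̄ = [3] + [0] = [3]

z = [3]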